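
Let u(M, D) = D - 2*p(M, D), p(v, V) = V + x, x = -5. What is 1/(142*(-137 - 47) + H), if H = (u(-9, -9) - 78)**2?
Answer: -1/22647 ≈ -4.4156e-5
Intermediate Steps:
p(v, V) = -5 + V (p(v, V) = V - 5 = -5 + V)
u(M, D) = 10 - D (u(M, D) = D - 2*(-5 + D) = D + (10 - 2*D) = 10 - D)
H = 3481 (H = ((10 - 1*(-9)) - 78)**2 = ((10 + 9) - 78)**2 = (19 - 78)**2 = (-59)**2 = 3481)
1/(142*(-137 - 47) + H) = 1/(142*(-137 - 47) + 3481) = 1/(142*(-184) + 3481) = 1/(-26128 + 3481) = 1/(-22647) = -1/22647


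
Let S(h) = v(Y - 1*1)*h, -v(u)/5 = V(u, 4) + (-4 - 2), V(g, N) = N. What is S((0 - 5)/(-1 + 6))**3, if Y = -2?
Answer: -1000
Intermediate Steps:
v(u) = 10 (v(u) = -5*(4 + (-4 - 2)) = -5*(4 - 6) = -5*(-2) = 10)
S(h) = 10*h
S((0 - 5)/(-1 + 6))**3 = (10*((0 - 5)/(-1 + 6)))**3 = (10*(-5/5))**3 = (10*(-5*1/5))**3 = (10*(-1))**3 = (-10)**3 = -1000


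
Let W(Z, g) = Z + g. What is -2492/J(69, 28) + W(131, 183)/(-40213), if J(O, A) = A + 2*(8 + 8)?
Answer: -25057409/603195 ≈ -41.541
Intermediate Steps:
J(O, A) = 32 + A (J(O, A) = A + 2*16 = A + 32 = 32 + A)
-2492/J(69, 28) + W(131, 183)/(-40213) = -2492/(32 + 28) + (131 + 183)/(-40213) = -2492/60 + 314*(-1/40213) = -2492*1/60 - 314/40213 = -623/15 - 314/40213 = -25057409/603195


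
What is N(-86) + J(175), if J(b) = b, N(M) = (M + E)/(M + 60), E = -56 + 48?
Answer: 2322/13 ≈ 178.62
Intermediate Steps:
E = -8
N(M) = (-8 + M)/(60 + M) (N(M) = (M - 8)/(M + 60) = (-8 + M)/(60 + M))
N(-86) + J(175) = (-8 - 86)/(60 - 86) + 175 = -94/(-26) + 175 = -1/26*(-94) + 175 = 47/13 + 175 = 2322/13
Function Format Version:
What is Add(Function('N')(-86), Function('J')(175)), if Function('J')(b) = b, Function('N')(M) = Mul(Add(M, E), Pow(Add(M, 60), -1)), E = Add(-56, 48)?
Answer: Rational(2322, 13) ≈ 178.62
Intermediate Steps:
E = -8
Function('N')(M) = Mul(Pow(Add(60, M), -1), Add(-8, M)) (Function('N')(M) = Mul(Add(M, -8), Pow(Add(M, 60), -1)) = Mul(Add(-8, M), Pow(Add(60, M), -1)) = Mul(Pow(Add(60, M), -1), Add(-8, M)))
Add(Function('N')(-86), Function('J')(175)) = Add(Mul(Pow(Add(60, -86), -1), Add(-8, -86)), 175) = Add(Mul(Pow(-26, -1), -94), 175) = Add(Mul(Rational(-1, 26), -94), 175) = Add(Rational(47, 13), 175) = Rational(2322, 13)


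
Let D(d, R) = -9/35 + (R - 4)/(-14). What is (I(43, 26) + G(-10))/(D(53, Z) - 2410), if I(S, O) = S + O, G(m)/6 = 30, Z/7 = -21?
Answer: -17430/167963 ≈ -0.10377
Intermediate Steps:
Z = -147 (Z = 7*(-21) = -147)
G(m) = 180 (G(m) = 6*30 = 180)
I(S, O) = O + S
D(d, R) = 1/35 - R/14 (D(d, R) = -9*1/35 + (-4 + R)*(-1/14) = -9/35 + (2/7 - R/14) = 1/35 - R/14)
(I(43, 26) + G(-10))/(D(53, Z) - 2410) = ((26 + 43) + 180)/((1/35 - 1/14*(-147)) - 2410) = (69 + 180)/((1/35 + 21/2) - 2410) = 249/(737/70 - 2410) = 249/(-167963/70) = 249*(-70/167963) = -17430/167963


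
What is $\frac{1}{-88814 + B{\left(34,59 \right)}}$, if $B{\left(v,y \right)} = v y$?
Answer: $- \frac{1}{86808} \approx -1.152 \cdot 10^{-5}$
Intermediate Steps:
$\frac{1}{-88814 + B{\left(34,59 \right)}} = \frac{1}{-88814 + 34 \cdot 59} = \frac{1}{-88814 + 2006} = \frac{1}{-86808} = - \frac{1}{86808}$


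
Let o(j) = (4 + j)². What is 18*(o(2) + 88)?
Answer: 2232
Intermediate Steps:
18*(o(2) + 88) = 18*((4 + 2)² + 88) = 18*(6² + 88) = 18*(36 + 88) = 18*124 = 2232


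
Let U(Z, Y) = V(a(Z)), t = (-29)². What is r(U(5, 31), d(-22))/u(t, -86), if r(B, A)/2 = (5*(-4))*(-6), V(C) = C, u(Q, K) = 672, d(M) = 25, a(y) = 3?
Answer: 5/14 ≈ 0.35714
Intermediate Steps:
t = 841
U(Z, Y) = 3
r(B, A) = 240 (r(B, A) = 2*((5*(-4))*(-6)) = 2*(-20*(-6)) = 2*120 = 240)
r(U(5, 31), d(-22))/u(t, -86) = 240/672 = 240*(1/672) = 5/14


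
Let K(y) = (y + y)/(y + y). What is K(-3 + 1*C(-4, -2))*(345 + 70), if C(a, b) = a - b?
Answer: 415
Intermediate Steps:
K(y) = 1 (K(y) = (2*y)/((2*y)) = (2*y)*(1/(2*y)) = 1)
K(-3 + 1*C(-4, -2))*(345 + 70) = 1*(345 + 70) = 1*415 = 415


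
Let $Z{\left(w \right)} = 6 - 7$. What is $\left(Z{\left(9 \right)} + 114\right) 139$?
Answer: $15707$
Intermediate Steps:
$Z{\left(w \right)} = -1$ ($Z{\left(w \right)} = 6 - 7 = -1$)
$\left(Z{\left(9 \right)} + 114\right) 139 = \left(-1 + 114\right) 139 = 113 \cdot 139 = 15707$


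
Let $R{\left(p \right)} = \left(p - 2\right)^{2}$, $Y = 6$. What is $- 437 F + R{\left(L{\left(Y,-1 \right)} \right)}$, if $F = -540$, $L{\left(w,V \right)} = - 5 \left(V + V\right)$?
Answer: $236044$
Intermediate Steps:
$L{\left(w,V \right)} = - 10 V$ ($L{\left(w,V \right)} = - 5 \cdot 2 V = - 10 V$)
$R{\left(p \right)} = \left(-2 + p\right)^{2}$
$- 437 F + R{\left(L{\left(Y,-1 \right)} \right)} = \left(-437\right) \left(-540\right) + \left(-2 - -10\right)^{2} = 235980 + \left(-2 + 10\right)^{2} = 235980 + 8^{2} = 235980 + 64 = 236044$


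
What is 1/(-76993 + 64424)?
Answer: -1/12569 ≈ -7.9561e-5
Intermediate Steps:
1/(-76993 + 64424) = 1/(-12569) = -1/12569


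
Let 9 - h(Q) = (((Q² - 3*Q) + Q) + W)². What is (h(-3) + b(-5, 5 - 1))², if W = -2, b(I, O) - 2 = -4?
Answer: 26244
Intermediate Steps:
b(I, O) = -2 (b(I, O) = 2 - 4 = -2)
h(Q) = 9 - (-2 + Q² - 2*Q)² (h(Q) = 9 - (((Q² - 3*Q) + Q) - 2)² = 9 - ((Q² - 2*Q) - 2)² = 9 - (-2 + Q² - 2*Q)²)
(h(-3) + b(-5, 5 - 1))² = ((9 - (2 - 1*(-3)² + 2*(-3))²) - 2)² = ((9 - (2 - 1*9 - 6)²) - 2)² = ((9 - (2 - 9 - 6)²) - 2)² = ((9 - 1*(-13)²) - 2)² = ((9 - 1*169) - 2)² = ((9 - 169) - 2)² = (-160 - 2)² = (-162)² = 26244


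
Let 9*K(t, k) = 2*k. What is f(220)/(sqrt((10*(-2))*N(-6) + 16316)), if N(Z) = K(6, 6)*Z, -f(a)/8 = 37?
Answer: -148*sqrt(4119)/4119 ≈ -2.3060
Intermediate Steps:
f(a) = -296 (f(a) = -8*37 = -296)
K(t, k) = 2*k/9 (K(t, k) = (2*k)/9 = 2*k/9)
N(Z) = 4*Z/3 (N(Z) = ((2/9)*6)*Z = 4*Z/3)
f(220)/(sqrt((10*(-2))*N(-6) + 16316)) = -296/sqrt((10*(-2))*((4/3)*(-6)) + 16316) = -296/sqrt(-20*(-8) + 16316) = -296/sqrt(160 + 16316) = -296*sqrt(4119)/8238 = -148*sqrt(4119)/4119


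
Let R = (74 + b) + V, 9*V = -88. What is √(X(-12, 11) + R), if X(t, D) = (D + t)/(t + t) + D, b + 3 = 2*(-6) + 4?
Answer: √9254/12 ≈ 8.0165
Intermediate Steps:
V = -88/9 (V = (⅑)*(-88) = -88/9 ≈ -9.7778)
b = -11 (b = -3 + (2*(-6) + 4) = -3 + (-12 + 4) = -3 - 8 = -11)
R = 479/9 (R = (74 - 11) - 88/9 = 63 - 88/9 = 479/9 ≈ 53.222)
X(t, D) = D + (D + t)/(2*t) (X(t, D) = (D + t)/((2*t)) + D = (D + t)*(1/(2*t)) + D = (D + t)/(2*t) + D = D + (D + t)/(2*t))
√(X(-12, 11) + R) = √((½ + 11 + (½)*11/(-12)) + 479/9) = √((½ + 11 + (½)*11*(-1/12)) + 479/9) = √((½ + 11 - 11/24) + 479/9) = √(265/24 + 479/9) = √(4627/72) = √9254/12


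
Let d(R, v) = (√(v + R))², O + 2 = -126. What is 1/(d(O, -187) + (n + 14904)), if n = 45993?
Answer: 1/60582 ≈ 1.6507e-5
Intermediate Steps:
O = -128 (O = -2 - 126 = -128)
d(R, v) = R + v (d(R, v) = (√(R + v))² = R + v)
1/(d(O, -187) + (n + 14904)) = 1/((-128 - 187) + (45993 + 14904)) = 1/(-315 + 60897) = 1/60582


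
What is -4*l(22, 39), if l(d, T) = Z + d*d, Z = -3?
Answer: -1924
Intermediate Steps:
l(d, T) = -3 + d² (l(d, T) = -3 + d*d = -3 + d²)
-4*l(22, 39) = -4*(-3 + 22²) = -4*(-3 + 484) = -4*481 = -1924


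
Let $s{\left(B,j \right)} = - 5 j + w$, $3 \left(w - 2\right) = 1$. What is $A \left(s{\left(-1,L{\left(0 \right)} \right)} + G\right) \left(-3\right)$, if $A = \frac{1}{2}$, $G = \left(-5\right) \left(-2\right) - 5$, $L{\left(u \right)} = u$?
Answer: $-11$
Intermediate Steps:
$w = \frac{7}{3}$ ($w = 2 + \frac{1}{3} \cdot 1 = 2 + \frac{1}{3} = \frac{7}{3} \approx 2.3333$)
$s{\left(B,j \right)} = \frac{7}{3} - 5 j$ ($s{\left(B,j \right)} = - 5 j + \frac{7}{3} = \frac{7}{3} - 5 j$)
$G = 5$ ($G = 10 - 5 = 5$)
$A = \frac{1}{2} \approx 0.5$
$A \left(s{\left(-1,L{\left(0 \right)} \right)} + G\right) \left(-3\right) = \frac{\left(\left(\frac{7}{3} - 0\right) + 5\right) \left(-3\right)}{2} = \frac{\left(\left(\frac{7}{3} + 0\right) + 5\right) \left(-3\right)}{2} = \frac{\left(\frac{7}{3} + 5\right) \left(-3\right)}{2} = \frac{\frac{22}{3} \left(-3\right)}{2} = \frac{1}{2} \left(-22\right) = -11$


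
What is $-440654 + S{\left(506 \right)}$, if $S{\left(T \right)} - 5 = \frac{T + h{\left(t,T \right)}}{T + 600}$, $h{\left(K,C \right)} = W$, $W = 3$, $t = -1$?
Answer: $- \frac{487357285}{1106} \approx -4.4065 \cdot 10^{5}$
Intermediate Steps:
$h{\left(K,C \right)} = 3$
$S{\left(T \right)} = 5 + \frac{3 + T}{600 + T}$ ($S{\left(T \right)} = 5 + \frac{T + 3}{T + 600} = 5 + \frac{3 + T}{600 + T}$)
$-440654 + S{\left(506 \right)} = -440654 + \frac{3 \left(1001 + 2 \cdot 506\right)}{600 + 506} = -440654 + \frac{3 \left(1001 + 1012\right)}{1106} = -440654 + 3 \cdot \frac{1}{1106} \cdot 2013 = -440654 + \frac{6039}{1106} = - \frac{487357285}{1106}$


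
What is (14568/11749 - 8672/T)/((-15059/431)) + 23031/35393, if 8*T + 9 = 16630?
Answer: 76468012782150109/104081025512191123 ≈ 0.73470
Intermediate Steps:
T = 16621/8 (T = -9/8 + (1/8)*16630 = -9/8 + 8315/4 = 16621/8 ≈ 2077.6)
(14568/11749 - 8672/T)/((-15059/431)) + 23031/35393 = (14568/11749 - 8672/16621/8)/((-15059/431)) + 23031/35393 = (14568*(1/11749) - 8672*8/16621)/((-15059*1/431)) + 23031*(1/35393) = (14568/11749 - 69376/16621)/(-15059/431) + 23031/35393 = -572963896/195280129*(-431/15059) + 23031/35393 = 246947439176/2940723462611 + 23031/35393 = 76468012782150109/104081025512191123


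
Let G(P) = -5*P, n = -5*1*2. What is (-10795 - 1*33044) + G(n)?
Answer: -43789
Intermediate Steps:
n = -10 (n = -5*2 = -10)
(-10795 - 1*33044) + G(n) = (-10795 - 1*33044) - 5*(-10) = (-10795 - 33044) + 50 = -43839 + 50 = -43789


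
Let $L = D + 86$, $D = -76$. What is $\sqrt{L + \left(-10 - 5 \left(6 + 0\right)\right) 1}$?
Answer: $i \sqrt{30} \approx 5.4772 i$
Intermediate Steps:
$L = 10$ ($L = -76 + 86 = 10$)
$\sqrt{L + \left(-10 - 5 \left(6 + 0\right)\right) 1} = \sqrt{10 + \left(-10 - 5 \left(6 + 0\right)\right) 1} = \sqrt{10 + \left(-10 - 30\right) 1} = \sqrt{10 - 40} = \sqrt{-30} = i \sqrt{30}$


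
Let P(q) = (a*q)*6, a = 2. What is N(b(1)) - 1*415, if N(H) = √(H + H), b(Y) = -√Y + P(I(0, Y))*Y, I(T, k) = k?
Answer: -415 + √22 ≈ -410.31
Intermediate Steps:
P(q) = 12*q (P(q) = (2*q)*6 = 12*q)
b(Y) = -√Y + 12*Y² (b(Y) = -√Y + (12*Y)*Y = -√Y + 12*Y²)
N(H) = √2*√H (N(H) = √(2*H) = √2*√H)
N(b(1)) - 1*415 = √2*√(-√1 + 12*1²) - 1*415 = √2*√(-1*1 + 12*1) - 415 = √2*√(-1 + 12) - 415 = √2*√11 - 415 = √22 - 415 = -415 + √22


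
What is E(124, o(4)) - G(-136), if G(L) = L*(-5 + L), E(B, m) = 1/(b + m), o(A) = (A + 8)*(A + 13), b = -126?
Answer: -1495727/78 ≈ -19176.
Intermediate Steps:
o(A) = (8 + A)*(13 + A)
E(B, m) = 1/(-126 + m)
E(124, o(4)) - G(-136) = 1/(-126 + (104 + 4² + 21*4)) - (-136)*(-5 - 136) = 1/(-126 + (104 + 16 + 84)) - (-136)*(-141) = 1/(-126 + 204) - 1*19176 = 1/78 - 19176 = -1495727/78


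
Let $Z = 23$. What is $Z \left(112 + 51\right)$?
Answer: $3749$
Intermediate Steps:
$Z \left(112 + 51\right) = 23 \left(112 + 51\right) = 23 \cdot 163 = 3749$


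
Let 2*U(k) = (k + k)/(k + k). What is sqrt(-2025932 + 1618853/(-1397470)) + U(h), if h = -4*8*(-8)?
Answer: 1/2 + I*sqrt(3956490247798640710)/1397470 ≈ 0.5 + 1423.4*I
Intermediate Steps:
h = 256 (h = -32*(-8) = 256)
U(k) = 1/2 (U(k) = ((k + k)/(k + k))/2 = ((2*k)/((2*k)))/2 = ((2*k)*(1/(2*k)))/2 = (1/2)*1 = 1/2)
sqrt(-2025932 + 1618853/(-1397470)) + U(h) = sqrt(-2025932 + 1618853/(-1397470)) + 1/2 = sqrt(-2025932 + 1618853*(-1/1397470)) + 1/2 = sqrt(-2025932 - 1618853/1397470) + 1/2 = sqrt(-2831180810893/1397470) + 1/2 = I*sqrt(3956490247798640710)/1397470 + 1/2 = 1/2 + I*sqrt(3956490247798640710)/1397470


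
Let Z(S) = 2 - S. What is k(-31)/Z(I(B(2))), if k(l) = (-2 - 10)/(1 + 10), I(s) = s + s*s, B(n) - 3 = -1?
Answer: 3/11 ≈ 0.27273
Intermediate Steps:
B(n) = 2 (B(n) = 3 - 1 = 2)
I(s) = s + s²
k(l) = -12/11
k(-31)/Z(I(B(2))) = -12/(11*(2 - 2*(1 + 2))) = -12/(11*(2 - 2*3)) = -12/(11*(2 - 1*6)) = -12/(11*(2 - 6)) = -12/11/(-4) = -12/11*(-¼) = 3/11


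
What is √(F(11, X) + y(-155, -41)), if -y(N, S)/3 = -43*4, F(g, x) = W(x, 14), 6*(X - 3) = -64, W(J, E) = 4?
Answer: 2*√130 ≈ 22.803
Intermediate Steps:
X = -23/3 (X = 3 + (⅙)*(-64) = 3 - 32/3 = -23/3 ≈ -7.6667)
F(g, x) = 4
y(N, S) = 516 (y(N, S) = -(-129)*4 = -3*(-172) = 516)
√(F(11, X) + y(-155, -41)) = √(4 + 516) = √520 = 2*√130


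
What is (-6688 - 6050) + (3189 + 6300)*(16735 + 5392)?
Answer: 209950365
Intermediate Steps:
(-6688 - 6050) + (3189 + 6300)*(16735 + 5392) = -12738 + 9489*22127 = -12738 + 209963103 = 209950365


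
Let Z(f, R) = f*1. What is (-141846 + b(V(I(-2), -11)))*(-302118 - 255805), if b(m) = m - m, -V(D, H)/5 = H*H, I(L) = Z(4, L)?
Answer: 79139145858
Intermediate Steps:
Z(f, R) = f
I(L) = 4
V(D, H) = -5*H**2 (V(D, H) = -5*H*H = -5*H**2)
b(m) = 0
(-141846 + b(V(I(-2), -11)))*(-302118 - 255805) = (-141846 + 0)*(-302118 - 255805) = -141846*(-557923) = 79139145858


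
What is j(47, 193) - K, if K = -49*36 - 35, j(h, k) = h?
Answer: 1846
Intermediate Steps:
K = -1799 (K = -1764 - 35 = -1799)
j(47, 193) - K = 47 - 1*(-1799) = 47 + 1799 = 1846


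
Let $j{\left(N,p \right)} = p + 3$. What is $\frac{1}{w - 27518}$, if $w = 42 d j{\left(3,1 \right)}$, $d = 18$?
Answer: $- \frac{1}{24494} \approx -4.0826 \cdot 10^{-5}$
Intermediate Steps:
$j{\left(N,p \right)} = 3 + p$
$w = 3024$ ($w = 42 \cdot 18 \left(3 + 1\right) = 756 \cdot 4 = 3024$)
$\frac{1}{w - 27518} = \frac{1}{3024 - 27518} = \frac{1}{-24494} = - \frac{1}{24494}$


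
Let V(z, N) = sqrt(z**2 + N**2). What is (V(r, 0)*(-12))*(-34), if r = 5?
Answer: 2040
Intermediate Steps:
V(z, N) = sqrt(N**2 + z**2)
(V(r, 0)*(-12))*(-34) = (sqrt(0**2 + 5**2)*(-12))*(-34) = (sqrt(0 + 25)*(-12))*(-34) = (sqrt(25)*(-12))*(-34) = (5*(-12))*(-34) = -60*(-34) = 2040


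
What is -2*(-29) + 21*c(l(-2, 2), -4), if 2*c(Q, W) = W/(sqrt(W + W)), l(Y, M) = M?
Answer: 58 + 21*I*sqrt(2)/2 ≈ 58.0 + 14.849*I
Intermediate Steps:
c(Q, W) = sqrt(2)*sqrt(W)/4 (c(Q, W) = (W/(sqrt(W + W)))/2 = (W/(sqrt(2*W)))/2 = (W/((sqrt(2)*sqrt(W))))/2 = (W*(sqrt(2)/(2*sqrt(W))))/2 = (sqrt(2)*sqrt(W)/2)/2 = sqrt(2)*sqrt(W)/4)
-2*(-29) + 21*c(l(-2, 2), -4) = -2*(-29) + 21*(sqrt(2)*sqrt(-4)/4) = 58 + 21*(sqrt(2)*(2*I)/4) = 58 + 21*(I*sqrt(2)/2) = 58 + 21*I*sqrt(2)/2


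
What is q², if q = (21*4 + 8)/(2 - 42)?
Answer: 529/100 ≈ 5.2900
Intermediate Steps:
q = -23/10 (q = (84 + 8)/(-40) = 92*(-1/40) = -23/10 ≈ -2.3000)
q² = (-23/10)² = 529/100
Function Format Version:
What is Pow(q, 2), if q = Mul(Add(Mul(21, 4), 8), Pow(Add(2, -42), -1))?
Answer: Rational(529, 100) ≈ 5.2900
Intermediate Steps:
q = Rational(-23, 10) (q = Mul(Add(84, 8), Pow(-40, -1)) = Mul(92, Rational(-1, 40)) = Rational(-23, 10) ≈ -2.3000)
Pow(q, 2) = Pow(Rational(-23, 10), 2) = Rational(529, 100)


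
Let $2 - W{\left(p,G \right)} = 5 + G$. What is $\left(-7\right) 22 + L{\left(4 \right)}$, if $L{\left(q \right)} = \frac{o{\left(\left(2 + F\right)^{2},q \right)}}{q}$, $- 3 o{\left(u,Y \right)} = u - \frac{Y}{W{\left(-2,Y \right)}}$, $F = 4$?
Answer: $- \frac{3298}{21} \approx -157.05$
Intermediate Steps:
$W{\left(p,G \right)} = -3 - G$ ($W{\left(p,G \right)} = 2 - \left(5 + G\right) = -3 - G$)
$o{\left(u,Y \right)} = - \frac{u}{3} + \frac{Y}{3 \left(-3 - Y\right)}$ ($o{\left(u,Y \right)} = - \frac{u - \frac{Y}{-3 - Y}}{3} = - \frac{u}{3} + \frac{Y}{3 \left(-3 - Y\right)}$)
$L{\left(q \right)} = \frac{-108 - 37 q}{3 q \left(3 + q\right)}$ ($L{\left(q \right)} = \frac{\frac{1}{3} \frac{1}{3 + q} \left(- q - \left(2 + 4\right)^{2} \left(3 + q\right)\right)}{q} = \frac{\frac{1}{3} \frac{1}{3 + q} \left(- q - 6^{2} \left(3 + q\right)\right)}{q} = \frac{\frac{1}{3} \frac{1}{3 + q} \left(- q - 36 \left(3 + q\right)\right)}{q} = \frac{\frac{1}{3} \frac{1}{3 + q} \left(- q - \left(108 + 36 q\right)\right)}{q} = \frac{\frac{1}{3} \frac{1}{3 + q} \left(-108 - 37 q\right)}{q} = \frac{-108 - 37 q}{3 q \left(3 + q\right)}$)
$\left(-7\right) 22 + L{\left(4 \right)} = \left(-7\right) 22 + \frac{-108 - 148}{3 \cdot 4 \left(3 + 4\right)} = -154 + \frac{1}{3} \cdot \frac{1}{4} \cdot \frac{1}{7} \left(-108 - 148\right) = -154 + \frac{1}{3} \cdot \frac{1}{4} \cdot \frac{1}{7} \left(-256\right) = -154 - \frac{64}{21} = - \frac{3298}{21}$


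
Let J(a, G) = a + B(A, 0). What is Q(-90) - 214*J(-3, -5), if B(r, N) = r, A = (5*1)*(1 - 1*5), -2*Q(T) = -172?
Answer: 5008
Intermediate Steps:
Q(T) = 86 (Q(T) = -½*(-172) = 86)
A = -20 (A = 5*(1 - 5) = 5*(-4) = -20)
J(a, G) = -20 + a (J(a, G) = a - 20 = -20 + a)
Q(-90) - 214*J(-3, -5) = 86 - 214*(-20 - 3) = 86 - 214*(-23) = 86 - 1*(-4922) = 86 + 4922 = 5008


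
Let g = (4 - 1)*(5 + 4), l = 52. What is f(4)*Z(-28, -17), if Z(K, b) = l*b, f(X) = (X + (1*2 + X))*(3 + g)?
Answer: -265200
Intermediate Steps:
g = 27 (g = 3*9 = 27)
f(X) = 60 + 60*X (f(X) = (X + (1*2 + X))*(3 + 27) = (X + (2 + X))*30 = (2 + 2*X)*30 = 60 + 60*X)
Z(K, b) = 52*b
f(4)*Z(-28, -17) = (60 + 60*4)*(52*(-17)) = (60 + 240)*(-884) = 300*(-884) = -265200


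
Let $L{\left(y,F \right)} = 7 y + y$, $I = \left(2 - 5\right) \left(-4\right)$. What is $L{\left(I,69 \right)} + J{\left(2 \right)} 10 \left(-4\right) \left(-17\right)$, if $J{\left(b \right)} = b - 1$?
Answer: $776$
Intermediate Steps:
$J{\left(b \right)} = -1 + b$
$I = 12$ ($I = \left(-3\right) \left(-4\right) = 12$)
$L{\left(y,F \right)} = 8 y$
$L{\left(I,69 \right)} + J{\left(2 \right)} 10 \left(-4\right) \left(-17\right) = 8 \cdot 12 + \left(-1 + 2\right) 10 \left(-4\right) \left(-17\right) = 96 + 1 \cdot 10 \left(-4\right) \left(-17\right) = 96 + 10 \left(-4\right) \left(-17\right) = 96 - -680 = 96 + 680 = 776$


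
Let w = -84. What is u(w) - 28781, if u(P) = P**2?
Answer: -21725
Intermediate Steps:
u(w) - 28781 = (-84)**2 - 28781 = 7056 - 28781 = -21725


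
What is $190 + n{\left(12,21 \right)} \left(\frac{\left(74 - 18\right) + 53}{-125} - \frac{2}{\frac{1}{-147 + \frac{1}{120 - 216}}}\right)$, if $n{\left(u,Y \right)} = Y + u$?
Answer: $\frac{19727823}{2000} \approx 9863.9$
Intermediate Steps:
$190 + n{\left(12,21 \right)} \left(\frac{\left(74 - 18\right) + 53}{-125} - \frac{2}{\frac{1}{-147 + \frac{1}{120 - 216}}}\right) = 190 + \left(21 + 12\right) \left(\frac{\left(74 - 18\right) + 53}{-125} - \frac{2}{\frac{1}{-147 + \frac{1}{120 - 216}}}\right) = 190 + 33 \left(\left(56 + 53\right) \left(- \frac{1}{125}\right) - \frac{2}{\frac{1}{-147 + \frac{1}{-96}}}\right) = 190 + 33 \left(109 \left(- \frac{1}{125}\right) - \frac{2}{\frac{1}{-147 - \frac{1}{96}}}\right) = 190 + 33 \left(- \frac{109}{125} - \frac{2}{\frac{1}{- \frac{14113}{96}}}\right) = 190 + 33 \left(- \frac{109}{125} - \frac{2}{- \frac{96}{14113}}\right) = 190 + 33 \left(- \frac{109}{125} - - \frac{14113}{48}\right) = 190 + 33 \left(- \frac{109}{125} + \frac{14113}{48}\right) = 190 + 33 \cdot \frac{1758893}{6000} = 190 + \frac{19347823}{2000} = \frac{19727823}{2000}$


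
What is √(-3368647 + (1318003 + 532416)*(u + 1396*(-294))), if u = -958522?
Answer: I*√2533127057021 ≈ 1.5916e+6*I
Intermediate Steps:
√(-3368647 + (1318003 + 532416)*(u + 1396*(-294))) = √(-3368647 + (1318003 + 532416)*(-958522 + 1396*(-294))) = √(-3368647 + 1850419*(-958522 - 410424)) = √(-3368647 + 1850419*(-1368946)) = √(-3368647 - 2533123688374) = √(-2533127057021) = I*√2533127057021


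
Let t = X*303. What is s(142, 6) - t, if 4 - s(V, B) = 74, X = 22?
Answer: -6736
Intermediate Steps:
s(V, B) = -70 (s(V, B) = 4 - 1*74 = 4 - 74 = -70)
t = 6666 (t = 22*303 = 6666)
s(142, 6) - t = -70 - 1*6666 = -70 - 6666 = -6736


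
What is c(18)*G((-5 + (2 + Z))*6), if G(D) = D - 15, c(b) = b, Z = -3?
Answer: -918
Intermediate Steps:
G(D) = -15 + D
c(18)*G((-5 + (2 + Z))*6) = 18*(-15 + (-5 + (2 - 3))*6) = 18*(-15 + (-5 - 1)*6) = 18*(-15 - 6*6) = 18*(-15 - 36) = 18*(-51) = -918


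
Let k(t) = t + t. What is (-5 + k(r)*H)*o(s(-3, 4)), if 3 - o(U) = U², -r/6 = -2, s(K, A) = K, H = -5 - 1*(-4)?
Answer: 174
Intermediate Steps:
H = -1 (H = -5 + 4 = -1)
r = 12 (r = -6*(-2) = 12)
o(U) = 3 - U²
k(t) = 2*t
(-5 + k(r)*H)*o(s(-3, 4)) = (-5 + (2*12)*(-1))*(3 - 1*(-3)²) = (-5 + 24*(-1))*(3 - 1*9) = (-5 - 24)*(3 - 9) = -29*(-6) = 174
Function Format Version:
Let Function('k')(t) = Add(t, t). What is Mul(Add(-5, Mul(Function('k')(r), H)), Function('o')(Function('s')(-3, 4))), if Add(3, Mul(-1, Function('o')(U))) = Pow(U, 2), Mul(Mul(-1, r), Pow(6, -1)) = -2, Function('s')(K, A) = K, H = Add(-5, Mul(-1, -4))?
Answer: 174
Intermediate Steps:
H = -1 (H = Add(-5, 4) = -1)
r = 12 (r = Mul(-6, -2) = 12)
Function('o')(U) = Add(3, Mul(-1, Pow(U, 2)))
Function('k')(t) = Mul(2, t)
Mul(Add(-5, Mul(Function('k')(r), H)), Function('o')(Function('s')(-3, 4))) = Mul(Add(-5, Mul(Mul(2, 12), -1)), Add(3, Mul(-1, Pow(-3, 2)))) = Mul(Add(-5, Mul(24, -1)), Add(3, Mul(-1, 9))) = Mul(Add(-5, -24), Add(3, -9)) = Mul(-29, -6) = 174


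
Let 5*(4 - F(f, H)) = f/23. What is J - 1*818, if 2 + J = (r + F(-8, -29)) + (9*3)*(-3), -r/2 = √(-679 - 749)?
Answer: -103147/115 - 4*I*√357 ≈ -896.93 - 75.578*I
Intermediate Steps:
F(f, H) = 4 - f/115 (F(f, H) = 4 - f/(5*23) = 4 - f/115)
r = -4*I*√357 (r = -2*√(-679 - 749) = -4*I*√357 ≈ -75.578*I)
J = -9077/115 - 4*I*√357 (J = -2 + ((-4*I*√357 + (4 - 1/115*(-8))) + (9*3)*(-3)) = -2 + ((-4*I*√357 + (4 + 8/115)) + 27*(-3)) = -2 + ((-4*I*√357 + 468/115) - 81) = -2 + ((468/115 - 4*I*√357) - 81) = -2 + (-8847/115 - 4*I*√357) = -9077/115 - 4*I*√357 ≈ -78.93 - 75.578*I)
J - 1*818 = (-9077/115 - 4*I*√357) - 1*818 = (-9077/115 - 4*I*√357) - 818 = -103147/115 - 4*I*√357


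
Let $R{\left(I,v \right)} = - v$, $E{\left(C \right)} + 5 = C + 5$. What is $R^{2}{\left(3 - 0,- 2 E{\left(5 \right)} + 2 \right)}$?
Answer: $64$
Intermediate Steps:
$E{\left(C \right)} = C$ ($E{\left(C \right)} = -5 + \left(C + 5\right) = -5 + \left(5 + C\right) = C$)
$R^{2}{\left(3 - 0,- 2 E{\left(5 \right)} + 2 \right)} = \left(- (\left(-2\right) 5 + 2)\right)^{2} = \left(- (-10 + 2)\right)^{2} = \left(\left(-1\right) \left(-8\right)\right)^{2} = 8^{2} = 64$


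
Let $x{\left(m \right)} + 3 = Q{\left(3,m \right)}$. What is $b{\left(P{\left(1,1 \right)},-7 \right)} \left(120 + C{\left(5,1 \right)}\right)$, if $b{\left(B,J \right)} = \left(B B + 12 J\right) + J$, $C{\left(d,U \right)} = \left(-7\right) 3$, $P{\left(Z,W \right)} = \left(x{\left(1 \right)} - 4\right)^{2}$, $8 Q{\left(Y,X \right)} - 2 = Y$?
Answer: $\frac{632854035}{4096} \approx 1.5451 \cdot 10^{5}$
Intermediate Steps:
$Q{\left(Y,X \right)} = \frac{1}{4} + \frac{Y}{8}$
$x{\left(m \right)} = - \frac{19}{8}$ ($x{\left(m \right)} = -3 + \left(\frac{1}{4} + \frac{1}{8} \cdot 3\right) = -3 + \left(\frac{1}{4} + \frac{3}{8}\right) = -3 + \frac{5}{8} = - \frac{19}{8}$)
$P{\left(Z,W \right)} = \frac{2601}{64}$ ($P{\left(Z,W \right)} = \left(- \frac{19}{8} - 4\right)^{2} = \left(- \frac{51}{8}\right)^{2} = \frac{2601}{64}$)
$C{\left(d,U \right)} = -21$
$b{\left(B,J \right)} = B^{2} + 13 J$ ($b{\left(B,J \right)} = \left(B^{2} + 12 J\right) + J = B^{2} + 13 J$)
$b{\left(P{\left(1,1 \right)},-7 \right)} \left(120 + C{\left(5,1 \right)}\right) = \left(\left(\frac{2601}{64}\right)^{2} + 13 \left(-7\right)\right) \left(120 - 21\right) = \left(\frac{6765201}{4096} - 91\right) 99 = \frac{6392465}{4096} \cdot 99 = \frac{632854035}{4096}$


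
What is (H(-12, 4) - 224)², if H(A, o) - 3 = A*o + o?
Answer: 70225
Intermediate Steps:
H(A, o) = 3 + o + A*o (H(A, o) = 3 + (A*o + o) = 3 + (o + A*o) = 3 + o + A*o)
(H(-12, 4) - 224)² = ((3 + 4 - 12*4) - 224)² = ((3 + 4 - 48) - 224)² = (-41 - 224)² = (-265)² = 70225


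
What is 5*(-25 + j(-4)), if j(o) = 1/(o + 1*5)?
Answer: -120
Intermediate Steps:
j(o) = 1/(5 + o) (j(o) = 1/(o + 5) = 1/(5 + o))
5*(-25 + j(-4)) = 5*(-25 + 1/(5 - 4)) = 5*(-25 + 1/1) = 5*(-25 + 1) = 5*(-24) = -120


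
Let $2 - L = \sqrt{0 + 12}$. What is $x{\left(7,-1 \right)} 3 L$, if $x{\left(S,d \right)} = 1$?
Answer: $6 - 6 \sqrt{3} \approx -4.3923$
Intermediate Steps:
$L = 2 - 2 \sqrt{3}$ ($L = 2 - \sqrt{0 + 12} = 2 - \sqrt{12} = 2 - 2 \sqrt{3} \approx -1.4641$)
$x{\left(7,-1 \right)} 3 L = 1 \cdot 3 \left(2 - 2 \sqrt{3}\right) = 3 \left(2 - 2 \sqrt{3}\right) = 6 - 6 \sqrt{3}$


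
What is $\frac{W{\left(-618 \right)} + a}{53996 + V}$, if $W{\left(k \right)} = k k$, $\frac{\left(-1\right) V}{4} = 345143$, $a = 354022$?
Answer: $- \frac{367973}{663288} \approx -0.55477$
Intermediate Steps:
$V = -1380572$ ($V = \left(-4\right) 345143 = -1380572$)
$W{\left(k \right)} = k^{2}$
$\frac{W{\left(-618 \right)} + a}{53996 + V} = \frac{\left(-618\right)^{2} + 354022}{53996 - 1380572} = \frac{381924 + 354022}{-1326576} = 735946 \left(- \frac{1}{1326576}\right) = - \frac{367973}{663288}$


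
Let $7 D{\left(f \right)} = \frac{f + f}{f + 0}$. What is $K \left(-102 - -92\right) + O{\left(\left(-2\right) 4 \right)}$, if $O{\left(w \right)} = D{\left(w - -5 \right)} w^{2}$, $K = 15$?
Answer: $- \frac{922}{7} \approx -131.71$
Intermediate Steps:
$D{\left(f \right)} = \frac{2}{7}$ ($D{\left(f \right)} = \frac{\left(f + f\right) \frac{1}{f + 0}}{7} = \frac{2 f \frac{1}{f}}{7} = \frac{1}{7} \cdot 2 = \frac{2}{7}$)
$O{\left(w \right)} = \frac{2 w^{2}}{7}$
$K \left(-102 - -92\right) + O{\left(\left(-2\right) 4 \right)} = 15 \left(-102 - -92\right) + \frac{2 \left(\left(-2\right) 4\right)^{2}}{7} = 15 \left(-102 + 92\right) + \frac{2 \left(-8\right)^{2}}{7} = 15 \left(-10\right) + \frac{2}{7} \cdot 64 = -150 + \frac{128}{7} = - \frac{922}{7}$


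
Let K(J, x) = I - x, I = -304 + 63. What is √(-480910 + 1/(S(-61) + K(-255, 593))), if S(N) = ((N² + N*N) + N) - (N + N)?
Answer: I*√2376526892649/2223 ≈ 693.48*I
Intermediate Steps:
I = -241
S(N) = -N + 2*N² (S(N) = ((N² + N²) + N) - 2*N = (2*N² + N) - 2*N = (N + 2*N²) - 2*N = -N + 2*N²)
K(J, x) = -241 - x
√(-480910 + 1/(S(-61) + K(-255, 593))) = √(-480910 + 1/(-61*(-1 + 2*(-61)) + (-241 - 1*593))) = √(-480910 + 1/(-61*(-1 - 122) + (-241 - 593))) = √(-480910 + 1/(-61*(-123) - 834)) = √(-480910 + 1/(7503 - 834)) = √(-480910 + 1/6669) = √(-3207188789/6669) = I*√2376526892649/2223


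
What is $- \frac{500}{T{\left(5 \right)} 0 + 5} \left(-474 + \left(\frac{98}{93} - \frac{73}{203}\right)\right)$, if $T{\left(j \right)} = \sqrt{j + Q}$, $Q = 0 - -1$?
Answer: $\frac{893554100}{18879} \approx 47331.0$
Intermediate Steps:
$Q = 1$ ($Q = 0 + 1 = 1$)
$T{\left(j \right)} = \sqrt{1 + j}$ ($T{\left(j \right)} = \sqrt{j + 1} = \sqrt{1 + j}$)
$- \frac{500}{T{\left(5 \right)} 0 + 5} \left(-474 + \left(\frac{98}{93} - \frac{73}{203}\right)\right) = - \frac{500}{\sqrt{1 + 5} \cdot 0 + 5} \left(-474 + \left(\frac{98}{93} - \frac{73}{203}\right)\right) = - \frac{500}{\sqrt{6} \cdot 0 + 5} \left(-474 + \left(98 \cdot \frac{1}{93} - \frac{73}{203}\right)\right) = - \frac{500}{0 + 5} \left(-474 + \left(\frac{98}{93} - \frac{73}{203}\right)\right) = - \frac{500}{5} \left(-474 + \frac{13105}{18879}\right) = \left(-500\right) \frac{1}{5} \left(- \frac{8935541}{18879}\right) = \left(-100\right) \left(- \frac{8935541}{18879}\right) = \frac{893554100}{18879}$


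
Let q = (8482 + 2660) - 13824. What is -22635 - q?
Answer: -19953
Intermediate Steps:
q = -2682 (q = 11142 - 13824 = -2682)
-22635 - q = -22635 - 1*(-2682) = -22635 + 2682 = -19953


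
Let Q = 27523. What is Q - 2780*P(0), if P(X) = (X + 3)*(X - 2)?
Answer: 44203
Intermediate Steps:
P(X) = (-2 + X)*(3 + X) (P(X) = (3 + X)*(-2 + X) = (-2 + X)*(3 + X))
Q - 2780*P(0) = 27523 - 2780*(-6 + 0 + 0²) = 27523 - 2780*(-6 + 0 + 0) = 27523 - 2780*(-6) = 27523 + 16680 = 44203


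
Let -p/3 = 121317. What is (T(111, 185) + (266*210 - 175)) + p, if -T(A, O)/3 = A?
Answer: -308599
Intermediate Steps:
p = -363951 (p = -3*121317 = -363951)
T(A, O) = -3*A
(T(111, 185) + (266*210 - 175)) + p = (-3*111 + (266*210 - 175)) - 363951 = (-333 + (55860 - 175)) - 363951 = (-333 + 55685) - 363951 = 55352 - 363951 = -308599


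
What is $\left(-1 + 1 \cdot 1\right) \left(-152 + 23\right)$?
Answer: $0$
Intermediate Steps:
$\left(-1 + 1 \cdot 1\right) \left(-152 + 23\right) = \left(-1 + 1\right) \left(-129\right) = 0 \left(-129\right) = 0$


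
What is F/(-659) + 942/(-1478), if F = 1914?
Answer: -1724835/487001 ≈ -3.5417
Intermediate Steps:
F/(-659) + 942/(-1478) = 1914/(-659) + 942/(-1478) = 1914*(-1/659) + 942*(-1/1478) = -1914/659 - 471/739 = -1724835/487001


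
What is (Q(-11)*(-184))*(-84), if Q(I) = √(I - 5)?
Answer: 61824*I ≈ 61824.0*I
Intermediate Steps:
Q(I) = √(-5 + I)
(Q(-11)*(-184))*(-84) = (√(-5 - 11)*(-184))*(-84) = (√(-16)*(-184))*(-84) = ((4*I)*(-184))*(-84) = -736*I*(-84) = 61824*I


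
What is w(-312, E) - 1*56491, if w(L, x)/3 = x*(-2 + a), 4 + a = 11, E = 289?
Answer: -52156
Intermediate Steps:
a = 7 (a = -4 + 11 = 7)
w(L, x) = 15*x (w(L, x) = 3*(x*(-2 + 7)) = 3*(x*5) = 3*(5*x) = 15*x)
w(-312, E) - 1*56491 = 15*289 - 1*56491 = 4335 - 56491 = -52156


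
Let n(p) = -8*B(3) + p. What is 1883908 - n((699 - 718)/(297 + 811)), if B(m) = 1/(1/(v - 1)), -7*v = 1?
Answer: 14611519669/7756 ≈ 1.8839e+6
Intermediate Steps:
v = -⅐ (v = -⅐*1 = -⅐ ≈ -0.14286)
B(m) = -8/7 (B(m) = 1/(1/(-⅐ - 1)) = 1/(1/(-8/7)) = 1/(-7/8) = -8/7)
n(p) = 64/7 + p (n(p) = -8*(-8/7) + p = 64/7 + p)
1883908 - n((699 - 718)/(297 + 811)) = 1883908 - (64/7 + (699 - 718)/(297 + 811)) = 1883908 - (64/7 - 19/1108) = 1883908 - 1*70779/7756 = 1883908 - 70779/7756 = 14611519669/7756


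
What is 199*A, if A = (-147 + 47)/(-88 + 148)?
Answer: -995/3 ≈ -331.67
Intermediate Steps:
A = -5/3 (A = -100/60 = -100*1/60 = -5/3 ≈ -1.6667)
199*A = 199*(-5/3) = -995/3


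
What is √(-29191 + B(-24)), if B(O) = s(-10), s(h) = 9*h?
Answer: I*√29281 ≈ 171.12*I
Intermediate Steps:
B(O) = -90 (B(O) = 9*(-10) = -90)
√(-29191 + B(-24)) = √(-29191 - 90) = √(-29281) = I*√29281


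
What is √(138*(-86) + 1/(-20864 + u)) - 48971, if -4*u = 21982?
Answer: -48971 + I*√32984648966586/52719 ≈ -48971.0 + 108.94*I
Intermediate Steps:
u = -10991/2 (u = -¼*21982 = -10991/2 ≈ -5495.5)
√(138*(-86) + 1/(-20864 + u)) - 48971 = √(138*(-86) + 1/(-20864 - 10991/2)) - 48971 = √(-11868 + 1/(-52719/2)) - 48971 = √(-11868 - 2/52719) - 48971 = √(-625669094/52719) - 48971 = I*√32984648966586/52719 - 48971 = -48971 + I*√32984648966586/52719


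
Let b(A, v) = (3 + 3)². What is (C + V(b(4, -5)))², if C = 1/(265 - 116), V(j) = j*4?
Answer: 460402849/22201 ≈ 20738.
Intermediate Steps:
b(A, v) = 36 (b(A, v) = 6² = 36)
V(j) = 4*j
C = 1/149 ≈ 0.0067114
(C + V(b(4, -5)))² = (1/149 + 4*36)² = (1/149 + 144)² = (21457/149)² = 460402849/22201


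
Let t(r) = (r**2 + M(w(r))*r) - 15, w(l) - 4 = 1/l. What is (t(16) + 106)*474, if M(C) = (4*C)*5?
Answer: 780678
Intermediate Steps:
w(l) = 4 + 1/l
M(C) = 20*C
t(r) = -15 + r**2 + r*(80 + 20/r) (t(r) = (r**2 + (20*(4 + 1/r))*r) - 15 = (r**2 + (80 + 20/r)*r) - 15 = (r**2 + r*(80 + 20/r)) - 15 = -15 + r**2 + r*(80 + 20/r))
(t(16) + 106)*474 = ((5 + 16**2 + 80*16) + 106)*474 = ((5 + 256 + 1280) + 106)*474 = (1541 + 106)*474 = 1647*474 = 780678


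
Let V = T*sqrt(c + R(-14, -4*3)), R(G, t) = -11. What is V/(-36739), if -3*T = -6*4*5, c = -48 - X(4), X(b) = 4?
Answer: -120*I*sqrt(7)/36739 ≈ -0.0086418*I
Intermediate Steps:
c = -52 (c = -48 - 1*4 = -48 - 4 = -52)
T = 40 (T = -(-6*4)*5/3 = -(-8)*5 = -1/3*(-120) = 40)
V = 120*I*sqrt(7) (V = 40*sqrt(-52 - 11) = 40*sqrt(-63) = 40*(3*I*sqrt(7)) = 120*I*sqrt(7) ≈ 317.49*I)
V/(-36739) = (120*I*sqrt(7))/(-36739) = (120*I*sqrt(7))*(-1/36739) = -120*I*sqrt(7)/36739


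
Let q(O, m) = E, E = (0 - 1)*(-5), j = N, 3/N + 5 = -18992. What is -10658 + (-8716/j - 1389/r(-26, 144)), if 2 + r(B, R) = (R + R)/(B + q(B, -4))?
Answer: 18210075749/330 ≈ 5.5182e+7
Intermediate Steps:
N = -3/18997 (N = 3/(-5 - 18992) = 3/(-18997) = 3*(-1/18997) = -3/18997 ≈ -0.00015792)
j = -3/18997 ≈ -0.00015792
E = 5 (E = -1*(-5) = 5)
q(O, m) = 5
r(B, R) = -2 + 2*R/(5 + B) (r(B, R) = -2 + (R + R)/(B + 5) = -2 + (2*R)/(5 + B) = -2 + 2*R/(5 + B))
-10658 + (-8716/j - 1389/r(-26, 144)) = -10658 + (-8716/(-3/18997) - 1389*(5 - 26)/(2*(-5 + 144 - 1*(-26)))) = -10658 + (-8716*(-18997/3) - 1389*(-21/(2*(-5 + 144 + 26)))) = -10658 + (165577852/3 - 1389/(2*(-1/21)*165)) = -10658 + (165577852/3 - 1389/(-110/7)) = -10658 + (165577852/3 - 1389*(-7/110)) = -10658 + (165577852/3 + 9723/110) = -10658 + 18213592889/330 = 18210075749/330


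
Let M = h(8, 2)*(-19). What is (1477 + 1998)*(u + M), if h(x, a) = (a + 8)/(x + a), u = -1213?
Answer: -4281200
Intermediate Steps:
h(x, a) = (8 + a)/(a + x)
M = -19 (M = ((8 + 2)/(2 + 8))*(-19) = (10/10)*(-19) = ((⅒)*10)*(-19) = 1*(-19) = -19)
(1477 + 1998)*(u + M) = (1477 + 1998)*(-1213 - 19) = 3475*(-1232) = -4281200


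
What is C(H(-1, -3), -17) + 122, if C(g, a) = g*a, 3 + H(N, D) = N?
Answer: 190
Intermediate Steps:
H(N, D) = -3 + N
C(g, a) = a*g
C(H(-1, -3), -17) + 122 = -17*(-3 - 1) + 122 = -17*(-4) + 122 = 68 + 122 = 190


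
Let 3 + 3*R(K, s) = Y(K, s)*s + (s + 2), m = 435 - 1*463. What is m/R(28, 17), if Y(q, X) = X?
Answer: -84/305 ≈ -0.27541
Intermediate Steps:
m = -28 (m = 435 - 463 = -28)
R(K, s) = -1/3 + s/3 + s**2/3 (R(K, s) = -1 + (s*s + (s + 2))/3 = -1 + (s**2 + (2 + s))/3 = -1 + (2 + s + s**2)/3 = -1 + (2/3 + s/3 + s**2/3) = -1/3 + s/3 + s**2/3)
m/R(28, 17) = -28/(-1/3 + (1/3)*17 + (1/3)*17**2) = -28/(-1/3 + 17/3 + (1/3)*289) = -28/(-1/3 + 17/3 + 289/3) = -28/305/3 = -28*3/305 = -84/305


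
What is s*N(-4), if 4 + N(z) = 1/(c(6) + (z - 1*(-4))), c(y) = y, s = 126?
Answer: -483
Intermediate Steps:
N(z) = -4 + 1/(10 + z) (N(z) = -4 + 1/(6 + (z - 1*(-4))) = -4 + 1/(6 + (z + 4)) = -4 + 1/(6 + (4 + z)) = -4 + 1/(10 + z))
s*N(-4) = 126*((-39 - 4*(-4))/(10 - 4)) = 126*((-39 + 16)/6) = 126*((⅙)*(-23)) = 126*(-23/6) = -483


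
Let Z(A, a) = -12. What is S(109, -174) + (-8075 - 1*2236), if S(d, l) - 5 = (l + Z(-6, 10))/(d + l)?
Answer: -669704/65 ≈ -10303.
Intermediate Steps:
S(d, l) = 5 + (-12 + l)/(d + l) (S(d, l) = 5 + (l - 12)/(d + l) = 5 + (-12 + l)/(d + l))
S(109, -174) + (-8075 - 1*2236) = (-12 + 5*109 + 6*(-174))/(109 - 174) + (-8075 - 1*2236) = (-12 + 545 - 1044)/(-65) + (-8075 - 2236) = -1/65*(-511) - 10311 = 511/65 - 10311 = -669704/65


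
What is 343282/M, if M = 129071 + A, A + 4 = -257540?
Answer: -343282/128473 ≈ -2.6720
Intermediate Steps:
A = -257544 (A = -4 - 257540 = -257544)
M = -128473 (M = 129071 - 257544 = -128473)
343282/M = 343282/(-128473) = 343282*(-1/128473) = -343282/128473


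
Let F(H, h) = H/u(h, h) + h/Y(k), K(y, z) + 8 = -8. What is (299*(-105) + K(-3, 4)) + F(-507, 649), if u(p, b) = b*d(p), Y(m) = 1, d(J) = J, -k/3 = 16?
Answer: -12956985669/421201 ≈ -30762.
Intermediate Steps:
k = -48 (k = -3*16 = -48)
K(y, z) = -16 (K(y, z) = -8 - 8 = -16)
u(p, b) = b*p
F(H, h) = h + H/h² (F(H, h) = H/((h*h)) + h/1 = H/(h²) + h*1 = H/h² + h = h + H/h²)
(299*(-105) + K(-3, 4)) + F(-507, 649) = (299*(-105) - 16) + (649 - 507/649²) = (-31395 - 16) + (649 - 507*1/421201) = -31411 + (649 - 507/421201) = -31411 + 273358942/421201 = -12956985669/421201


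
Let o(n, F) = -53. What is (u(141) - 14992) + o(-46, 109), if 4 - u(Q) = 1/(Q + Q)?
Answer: -4241563/282 ≈ -15041.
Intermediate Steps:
u(Q) = 4 - 1/(2*Q) (u(Q) = 4 - 1/(Q + Q) = 4 - 1/(2*Q))
(u(141) - 14992) + o(-46, 109) = ((4 - ½/141) - 14992) - 53 = ((4 - ½*1/141) - 14992) - 53 = ((4 - 1/282) - 14992) - 53 = (1127/282 - 14992) - 53 = -4226617/282 - 53 = -4241563/282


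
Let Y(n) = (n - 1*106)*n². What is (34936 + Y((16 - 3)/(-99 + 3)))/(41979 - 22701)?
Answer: 30907414955/17055940608 ≈ 1.8121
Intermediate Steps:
Y(n) = n²*(-106 + n) (Y(n) = (n - 106)*n² = (-106 + n)*n² = n²*(-106 + n))
(34936 + Y((16 - 3)/(-99 + 3)))/(41979 - 22701) = (34936 + ((16 - 3)/(-99 + 3))²*(-106 + (16 - 3)/(-99 + 3)))/(41979 - 22701) = (34936 + (13/(-96))²*(-106 + 13/(-96)))/19278 = (34936 + (13*(-1/96))²*(-106 + 13*(-1/96)))*(1/19278) = (34936 + (-13/96)²*(-106 - 13/96))*(1/19278) = (34936 + (169/9216)*(-10189/96))*(1/19278) = (34936 - 1721941/884736)*(1/19278) = (30907414955/884736)*(1/19278) = 30907414955/17055940608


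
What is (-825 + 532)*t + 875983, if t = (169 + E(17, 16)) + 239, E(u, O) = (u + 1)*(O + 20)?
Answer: 566575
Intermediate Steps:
E(u, O) = (1 + u)*(20 + O)
t = 1056 (t = (169 + (20 + 16 + 20*17 + 16*17)) + 239 = (169 + (20 + 16 + 340 + 272)) + 239 = (169 + 648) + 239 = 817 + 239 = 1056)
(-825 + 532)*t + 875983 = (-825 + 532)*1056 + 875983 = -293*1056 + 875983 = -309408 + 875983 = 566575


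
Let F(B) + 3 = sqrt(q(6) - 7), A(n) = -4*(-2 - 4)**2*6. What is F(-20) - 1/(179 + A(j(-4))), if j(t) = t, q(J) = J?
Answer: -2054/685 + I ≈ -2.9985 + 1.0*I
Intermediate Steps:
A(n) = -864 (A(n) = -4*(-6)**2*6 = -4*36*6 = -144*6 = -864)
F(B) = -3 + I (F(B) = -3 + sqrt(6 - 7) = -3 + sqrt(-1) = -3 + I)
F(-20) - 1/(179 + A(j(-4))) = (-3 + I) - 1/(179 - 864) = (-3 + I) - 1/(-685) = (-3 + I) - 1*(-1/685) = (-3 + I) + 1/685 = -2054/685 + I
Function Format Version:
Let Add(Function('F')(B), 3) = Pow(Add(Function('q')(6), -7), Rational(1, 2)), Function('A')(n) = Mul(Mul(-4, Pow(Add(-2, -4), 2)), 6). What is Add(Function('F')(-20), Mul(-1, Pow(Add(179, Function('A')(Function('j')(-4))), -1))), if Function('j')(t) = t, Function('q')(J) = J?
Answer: Add(Rational(-2054, 685), I) ≈ Add(-2.9985, Mul(1.0000, I))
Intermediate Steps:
Function('A')(n) = -864 (Function('A')(n) = Mul(Mul(-4, Pow(-6, 2)), 6) = Mul(Mul(-4, 36), 6) = Mul(-144, 6) = -864)
Function('F')(B) = Add(-3, I) (Function('F')(B) = Add(-3, Pow(Add(6, -7), Rational(1, 2))) = Add(-3, Pow(-1, Rational(1, 2))) = Add(-3, I))
Add(Function('F')(-20), Mul(-1, Pow(Add(179, Function('A')(Function('j')(-4))), -1))) = Add(Add(-3, I), Mul(-1, Pow(Add(179, -864), -1))) = Add(Add(-3, I), Mul(-1, Pow(-685, -1))) = Add(Add(-3, I), Mul(-1, Rational(-1, 685))) = Add(Add(-3, I), Rational(1, 685)) = Add(Rational(-2054, 685), I)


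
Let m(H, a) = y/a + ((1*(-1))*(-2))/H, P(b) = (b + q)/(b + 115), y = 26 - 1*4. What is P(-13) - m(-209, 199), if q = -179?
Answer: -1402312/707047 ≈ -1.9833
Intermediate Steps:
y = 22 (y = 26 - 4 = 22)
P(b) = (-179 + b)/(115 + b) (P(b) = (b - 179)/(b + 115) = (-179 + b)/(115 + b))
m(H, a) = 2/H + 22/a (m(H, a) = 22/a + ((1*(-1))*(-2))/H = 22/a + (-1*(-2))/H = 22/a + 2/H = 2/H + 22/a)
P(-13) - m(-209, 199) = (-179 - 13)/(115 - 13) - (2/(-209) + 22/199) = -192/102 - (2*(-1/209) + 22*(1/199)) = (1/102)*(-192) - (-2/209 + 22/199) = -32/17 - 1*4200/41591 = -32/17 - 4200/41591 = -1402312/707047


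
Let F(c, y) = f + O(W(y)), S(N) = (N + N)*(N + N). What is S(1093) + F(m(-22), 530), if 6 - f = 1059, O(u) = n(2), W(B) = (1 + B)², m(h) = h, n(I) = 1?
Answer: 4777544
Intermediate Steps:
O(u) = 1
f = -1053 (f = 6 - 1*1059 = 6 - 1059 = -1053)
S(N) = 4*N² (S(N) = (2*N)*(2*N) = 4*N²)
F(c, y) = -1052 (F(c, y) = -1053 + 1 = -1052)
S(1093) + F(m(-22), 530) = 4*1093² - 1052 = 4*1194649 - 1052 = 4778596 - 1052 = 4777544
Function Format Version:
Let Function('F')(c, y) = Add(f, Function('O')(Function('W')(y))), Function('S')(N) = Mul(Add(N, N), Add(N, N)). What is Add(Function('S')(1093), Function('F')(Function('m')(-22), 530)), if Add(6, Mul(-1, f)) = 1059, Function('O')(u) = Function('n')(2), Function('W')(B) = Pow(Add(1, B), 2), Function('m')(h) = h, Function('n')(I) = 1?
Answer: 4777544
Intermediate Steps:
Function('O')(u) = 1
f = -1053 (f = Add(6, Mul(-1, 1059)) = Add(6, -1059) = -1053)
Function('S')(N) = Mul(4, Pow(N, 2)) (Function('S')(N) = Mul(Mul(2, N), Mul(2, N)) = Mul(4, Pow(N, 2)))
Function('F')(c, y) = -1052 (Function('F')(c, y) = Add(-1053, 1) = -1052)
Add(Function('S')(1093), Function('F')(Function('m')(-22), 530)) = Add(Mul(4, Pow(1093, 2)), -1052) = Add(Mul(4, 1194649), -1052) = Add(4778596, -1052) = 4777544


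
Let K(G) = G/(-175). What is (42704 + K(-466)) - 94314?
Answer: -9031284/175 ≈ -51607.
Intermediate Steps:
K(G) = -G/175 (K(G) = G*(-1/175) = -G/175)
(42704 + K(-466)) - 94314 = (42704 - 1/175*(-466)) - 94314 = (42704 + 466/175) - 94314 = 7473666/175 - 94314 = -9031284/175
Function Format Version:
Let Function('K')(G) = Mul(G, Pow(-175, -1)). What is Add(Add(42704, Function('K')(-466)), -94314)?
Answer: Rational(-9031284, 175) ≈ -51607.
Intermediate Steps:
Function('K')(G) = Mul(Rational(-1, 175), G) (Function('K')(G) = Mul(G, Rational(-1, 175)) = Mul(Rational(-1, 175), G))
Add(Add(42704, Function('K')(-466)), -94314) = Add(Add(42704, Mul(Rational(-1, 175), -466)), -94314) = Add(Add(42704, Rational(466, 175)), -94314) = Add(Rational(7473666, 175), -94314) = Rational(-9031284, 175)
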